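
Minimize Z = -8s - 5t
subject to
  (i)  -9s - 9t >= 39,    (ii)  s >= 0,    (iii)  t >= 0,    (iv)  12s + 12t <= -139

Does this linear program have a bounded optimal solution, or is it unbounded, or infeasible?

infeasible

The boundaries s = 0 and 12s + 12t = -139 meet at (0, -139/12), but that point violates t ≥ 0. Every candidate vertex is excluded by some other constraint, so the feasible region is empty.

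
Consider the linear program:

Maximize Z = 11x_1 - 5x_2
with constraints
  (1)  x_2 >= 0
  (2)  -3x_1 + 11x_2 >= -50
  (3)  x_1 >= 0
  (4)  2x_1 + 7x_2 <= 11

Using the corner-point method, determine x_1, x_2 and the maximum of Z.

x_1 = 11/2, x_2 = 0, maximum Z = 121/2

Vertices and Z = 11x_1 - 5x_2:
  (0, 0) → Z = 0
  (11/2, 0) → Z = 121/2
  (0, 11/7) → Z = -55/7

The binding constraints are x_2 = 0 and 2x_1 + 7x_2 = 11.
Solving simultaneously gives x_1 = 11/2, x_2 = 0.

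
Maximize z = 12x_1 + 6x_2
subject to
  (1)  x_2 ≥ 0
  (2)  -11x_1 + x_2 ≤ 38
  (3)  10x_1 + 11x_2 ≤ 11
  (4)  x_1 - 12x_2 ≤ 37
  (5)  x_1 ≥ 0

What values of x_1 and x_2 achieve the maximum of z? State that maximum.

x_1 = 11/10, x_2 = 0, maximum z = 66/5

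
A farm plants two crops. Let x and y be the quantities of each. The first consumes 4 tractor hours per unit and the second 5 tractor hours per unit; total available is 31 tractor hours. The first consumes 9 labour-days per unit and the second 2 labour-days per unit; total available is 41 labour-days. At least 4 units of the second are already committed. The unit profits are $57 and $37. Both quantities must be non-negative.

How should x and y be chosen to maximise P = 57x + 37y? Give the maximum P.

x = 11/4, y = 4, maximum P = 1219/4

Vertices and P = 57x + 37y:
  (0, 31/5) → P = 1147/5
  (0, 4) → P = 148
  (11/4, 4) → P = 1219/4

The optimum lies where 4x + 5y = 31 and y = 4.
Solving simultaneously gives x = 11/4, y = 4.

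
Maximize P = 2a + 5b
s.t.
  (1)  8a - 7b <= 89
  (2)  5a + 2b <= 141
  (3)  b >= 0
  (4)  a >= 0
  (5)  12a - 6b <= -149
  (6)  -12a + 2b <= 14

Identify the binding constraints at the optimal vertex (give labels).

Extreme points and P = 2a + 5b:
  (274/27, 2437/54) → P = 4427/18
  (127/17, 881/17) → P = 4659/17
  (107/24, 135/4) → P = 533/3

The maximum is at (127/17, 881/17). Substituting into each constraint, equality holds for (2) and (6); the remaining constraints have slack.

(2) and (6)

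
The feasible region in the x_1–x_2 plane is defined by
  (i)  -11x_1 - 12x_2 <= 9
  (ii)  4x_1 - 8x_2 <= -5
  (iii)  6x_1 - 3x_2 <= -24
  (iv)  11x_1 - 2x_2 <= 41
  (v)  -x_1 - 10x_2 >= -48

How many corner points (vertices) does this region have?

Intersecting each pair of boundary lines and keeping only the points that satisfy every inequality leaves:
  (-3, 2)
  (-333/49, 537/98)
  (-32/21, 104/21)

3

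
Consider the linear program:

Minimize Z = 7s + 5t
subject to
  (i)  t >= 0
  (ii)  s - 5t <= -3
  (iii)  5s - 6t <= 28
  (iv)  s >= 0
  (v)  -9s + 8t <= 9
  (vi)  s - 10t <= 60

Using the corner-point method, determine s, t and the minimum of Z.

s = 0, t = 3/5, minimum Z = 3

The feasible region is unbounded (it extends along (6, 5), (8, 9)), but Z strictly increases along every unbounded feasible direction, so there is no improving ray and the minimum is attained at a vertex.

The optimum lies where s - 5t = -3 and s = 0.
Solving simultaneously gives s = 0, t = 3/5.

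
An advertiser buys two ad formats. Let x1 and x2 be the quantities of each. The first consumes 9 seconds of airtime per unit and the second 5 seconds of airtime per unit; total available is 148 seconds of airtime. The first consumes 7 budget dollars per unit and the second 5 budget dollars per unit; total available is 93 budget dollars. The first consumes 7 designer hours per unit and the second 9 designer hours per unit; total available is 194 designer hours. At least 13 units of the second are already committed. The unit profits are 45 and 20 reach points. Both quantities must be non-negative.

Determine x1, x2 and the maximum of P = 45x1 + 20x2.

Extreme points and P = 45x1 + 20x2:
  (0, 93/5) → P = 372
  (0, 13) → P = 260
  (4, 13) → P = 440

x1 = 4, x2 = 13, maximum P = 440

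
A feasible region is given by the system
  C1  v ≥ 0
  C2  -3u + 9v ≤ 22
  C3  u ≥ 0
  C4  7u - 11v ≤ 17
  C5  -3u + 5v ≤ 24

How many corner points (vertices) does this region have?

4

The feasible vertices (each the meet of two boundaries and inside every other half-plane) are:
  (0, 0)
  (17/7, 0)
  (0, 22/9)
  (79/6, 41/6)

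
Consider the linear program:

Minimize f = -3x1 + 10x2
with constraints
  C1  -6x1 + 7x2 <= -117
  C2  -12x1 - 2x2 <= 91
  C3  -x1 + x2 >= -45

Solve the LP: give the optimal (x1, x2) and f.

The binding constraints are -12x1 - 2x2 = 91 and -x1 + x2 = -45.
Solving simultaneously gives x1 = -1/14, x2 = -631/14.

x1 = -1/14, x2 = -631/14, minimum f = -901/2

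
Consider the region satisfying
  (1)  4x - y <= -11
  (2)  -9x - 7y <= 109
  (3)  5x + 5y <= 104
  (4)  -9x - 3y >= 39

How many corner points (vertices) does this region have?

Intersecting each pair of boundary lines and keeping only the points that satisfy every inequality leaves:
  (-186/37, -337/37)
  (-24/7, -19/7)
  (-1273/10, 1481/10)
  (-169/10, 377/10)

4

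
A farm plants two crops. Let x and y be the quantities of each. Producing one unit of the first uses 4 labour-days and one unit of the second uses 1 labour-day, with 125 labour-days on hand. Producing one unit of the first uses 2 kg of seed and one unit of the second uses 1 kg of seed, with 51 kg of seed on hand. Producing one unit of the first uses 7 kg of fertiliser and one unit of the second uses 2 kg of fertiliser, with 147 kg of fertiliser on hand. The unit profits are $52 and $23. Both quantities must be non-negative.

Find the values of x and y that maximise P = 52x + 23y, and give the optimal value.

x = 15, y = 21, maximum P = 1263

At the optimal vertex, 2x + y = 51 and 7x + 2y = 147.
Solving simultaneously gives x = 15, y = 21.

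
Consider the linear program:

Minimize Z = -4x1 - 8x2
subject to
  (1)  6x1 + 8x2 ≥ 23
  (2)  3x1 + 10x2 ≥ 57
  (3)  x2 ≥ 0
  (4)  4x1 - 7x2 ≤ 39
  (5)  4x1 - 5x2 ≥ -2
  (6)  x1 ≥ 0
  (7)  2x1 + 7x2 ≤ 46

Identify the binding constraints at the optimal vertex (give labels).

(4) and (7)

Feasible corners and Z = -4x1 - 8x2:
  (789/61, 111/61) → Z = -4044/61
  (53/11, 234/55) → Z = -2932/55
  (85/6, 53/21) → Z = -538/7
  (108/19, 94/19) → Z = -1184/19

The minimum is at (85/6, 53/21). Substituting into each constraint, equality holds for (4) and (7); the remaining constraints have slack.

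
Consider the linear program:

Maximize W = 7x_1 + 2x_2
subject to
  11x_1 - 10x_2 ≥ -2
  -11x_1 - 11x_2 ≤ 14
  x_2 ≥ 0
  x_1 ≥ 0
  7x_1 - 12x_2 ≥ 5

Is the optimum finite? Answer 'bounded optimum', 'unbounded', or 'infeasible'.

unbounded

From the feasible point (5/7, 0), moving in the direction (12, 7) keeps every constraint satisfied while W increases without bound.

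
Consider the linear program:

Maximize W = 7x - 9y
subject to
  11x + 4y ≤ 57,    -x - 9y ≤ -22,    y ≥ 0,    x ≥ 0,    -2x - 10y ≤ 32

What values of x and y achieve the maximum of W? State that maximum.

x = 85/19, y = 37/19, maximum W = 262/19

Vertices and W = 7x - 9y:
  (85/19, 37/19) → W = 262/19
  (0, 57/4) → W = -513/4
  (0, 22/9) → W = -22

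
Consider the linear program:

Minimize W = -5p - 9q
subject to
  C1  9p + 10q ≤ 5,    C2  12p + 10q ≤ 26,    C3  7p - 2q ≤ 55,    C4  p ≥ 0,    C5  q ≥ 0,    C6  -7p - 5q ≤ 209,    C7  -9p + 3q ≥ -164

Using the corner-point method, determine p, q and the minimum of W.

p = 0, q = 1/2, minimum W = -9/2

Vertices and W = -5p - 9q:
  (0, 1/2) → W = -9/2
  (5/9, 0) → W = -25/9
  (0, 0) → W = 0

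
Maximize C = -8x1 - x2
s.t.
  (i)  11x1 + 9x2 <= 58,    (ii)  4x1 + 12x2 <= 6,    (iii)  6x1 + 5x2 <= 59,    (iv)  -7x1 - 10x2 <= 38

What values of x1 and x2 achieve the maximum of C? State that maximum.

x1 = -129/11, x2 = 97/22, maximum C = 1967/22

Feasible corners and C = -8x1 - x2:
  (107/16, -83/48) → C = -2485/48
  (922/47, -824/47) → C = -6552/47
  (-129/11, 97/22) → C = 1967/22

The binding constraints are 4x1 + 12x2 = 6 and -7x1 - 10x2 = 38.
Solving simultaneously gives x1 = -129/11, x2 = 97/22.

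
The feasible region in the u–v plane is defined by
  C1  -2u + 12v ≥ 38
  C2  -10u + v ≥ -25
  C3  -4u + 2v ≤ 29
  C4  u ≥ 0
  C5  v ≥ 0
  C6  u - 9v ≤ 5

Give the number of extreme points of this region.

4

Pairwise boundary intersections that survive every other constraint:
  (169/59, 215/59)
  (0, 19/6)
  (79/16, 195/8)
  (0, 29/2)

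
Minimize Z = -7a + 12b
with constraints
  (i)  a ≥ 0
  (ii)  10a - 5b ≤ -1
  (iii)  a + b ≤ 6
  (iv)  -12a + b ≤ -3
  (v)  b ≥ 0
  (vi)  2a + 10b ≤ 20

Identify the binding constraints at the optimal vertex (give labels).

Vertices and Z = -7a + 12b:
  (8/25, 21/25) → Z = 196/25
  (9/11, 101/55) → Z = 897/55
  (25/61, 117/61) → Z = 1229/61

The minimum is at (8/25, 21/25). Substituting into each constraint, equality holds for (ii) and (iv); the remaining constraints have slack.

(ii) and (iv)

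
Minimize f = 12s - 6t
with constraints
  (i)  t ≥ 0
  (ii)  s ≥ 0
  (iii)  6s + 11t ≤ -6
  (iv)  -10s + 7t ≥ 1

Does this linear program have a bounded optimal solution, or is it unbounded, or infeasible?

infeasible

The boundaries t = 0 and 6s + 11t = -6 meet at (-1, 0), but that point violates s ≥ 0. Every candidate vertex is excluded by some other constraint, so the feasible region is empty.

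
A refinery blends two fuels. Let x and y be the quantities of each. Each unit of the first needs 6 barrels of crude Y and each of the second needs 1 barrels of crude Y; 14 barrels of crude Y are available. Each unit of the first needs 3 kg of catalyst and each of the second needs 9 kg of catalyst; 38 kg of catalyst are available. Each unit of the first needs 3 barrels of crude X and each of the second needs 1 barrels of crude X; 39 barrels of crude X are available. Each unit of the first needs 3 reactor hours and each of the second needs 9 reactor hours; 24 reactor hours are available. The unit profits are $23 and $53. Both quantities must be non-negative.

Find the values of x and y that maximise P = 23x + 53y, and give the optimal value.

Vertices and P = 23x + 53y:
  (0, 0) → P = 0
  (0, 8/3) → P = 424/3
  (7/3, 0) → P = 161/3
  (2, 2) → P = 152

The binding constraints are 6x + y = 14 and 3x + 9y = 24.
Solving simultaneously gives x = 2, y = 2.

x = 2, y = 2, maximum P = 152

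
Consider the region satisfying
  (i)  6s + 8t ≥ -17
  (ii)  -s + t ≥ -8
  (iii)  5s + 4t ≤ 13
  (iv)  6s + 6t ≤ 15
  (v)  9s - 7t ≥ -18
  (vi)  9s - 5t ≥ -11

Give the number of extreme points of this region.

5

Pairwise boundary intersections that survive every other constraint:
  (47/14, -65/14)
  (-173/102, -29/34)
  (5, -3)
  (3, -1/2)
  (3/28, 67/28)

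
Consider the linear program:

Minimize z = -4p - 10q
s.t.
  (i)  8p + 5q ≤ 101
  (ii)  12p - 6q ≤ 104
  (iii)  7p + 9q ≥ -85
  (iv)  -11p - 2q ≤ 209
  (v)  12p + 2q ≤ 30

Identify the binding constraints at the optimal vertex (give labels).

(i) and (iv)

Extreme points and z = -4p - 10q:
  (-1247/39, 2783/39) → z = -7614/13
  (-13/11, 243/11) → z = -2378/11
  (71/25, -874/75) → z = 7888/75
  (97/24, -37/4) → z = 229/3
  (-1711/85, 528/85) → z = 92/5

The minimum is at (-1247/39, 2783/39). Substituting into each constraint, equality holds for (i) and (iv); the remaining constraints have slack.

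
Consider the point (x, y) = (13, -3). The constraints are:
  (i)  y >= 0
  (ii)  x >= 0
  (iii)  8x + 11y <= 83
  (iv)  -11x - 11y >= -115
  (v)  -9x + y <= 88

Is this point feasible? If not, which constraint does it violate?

not feasible — violates (i)

Constraint (i): y = -3, which is not ≥ 0. All other constraints are satisfied.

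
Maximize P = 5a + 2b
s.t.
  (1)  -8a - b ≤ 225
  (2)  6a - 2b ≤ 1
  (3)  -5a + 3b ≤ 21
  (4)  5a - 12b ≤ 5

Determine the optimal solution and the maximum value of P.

Feasible corners and P = 5a + 2b:
  (45/8, 131/8) → P = 487/8
  (1/31, -25/62) → P = -20/31
  (-89/15, -26/9) → P = -319/9

The binding constraints are 6a - 2b = 1 and -5a + 3b = 21.
Solving simultaneously gives a = 45/8, b = 131/8.

a = 45/8, b = 131/8, maximum P = 487/8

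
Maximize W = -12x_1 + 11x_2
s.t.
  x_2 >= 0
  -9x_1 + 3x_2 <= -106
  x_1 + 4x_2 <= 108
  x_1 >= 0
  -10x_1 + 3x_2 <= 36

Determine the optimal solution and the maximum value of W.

x_1 = 748/39, x_2 = 866/39, maximum W = 550/39

Feasible corners and W = -12x_1 + 11x_2:
  (106/9, 0) → W = -424/3
  (108, 0) → W = -1296
  (748/39, 866/39) → W = 550/39

At the optimal vertex, -9x_1 + 3x_2 = -106 and x_1 + 4x_2 = 108.
Solving simultaneously gives x_1 = 748/39, x_2 = 866/39.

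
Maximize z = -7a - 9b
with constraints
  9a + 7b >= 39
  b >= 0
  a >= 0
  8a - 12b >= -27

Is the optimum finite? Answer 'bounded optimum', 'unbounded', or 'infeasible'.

Vertices and z = -7a - 9b:
  (13/3, 0) → z = -91/3
  (279/164, 555/164) → z = -1737/41
The feasible region has finitely many vertices and no improving ray; the maximum is -91/3 at (13/3, 0).

bounded optimum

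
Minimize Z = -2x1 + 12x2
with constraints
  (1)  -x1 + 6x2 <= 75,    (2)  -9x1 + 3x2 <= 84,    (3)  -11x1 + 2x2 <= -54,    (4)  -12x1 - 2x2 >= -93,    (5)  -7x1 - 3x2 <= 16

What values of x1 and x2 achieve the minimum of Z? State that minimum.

x1 = 311/22, x2 = -843/22, minimum Z = -5369/11

Corner points and Z = -2x1 + 12x2:
  (147/23, 375/46) → Z = 1956/23
  (130/47, -554/47) → Z = -6908/47
  (311/22, -843/22) → Z = -5369/11

At the optimal vertex, -12x1 - 2x2 = -93 and -7x1 - 3x2 = 16.
Solving simultaneously gives x1 = 311/22, x2 = -843/22.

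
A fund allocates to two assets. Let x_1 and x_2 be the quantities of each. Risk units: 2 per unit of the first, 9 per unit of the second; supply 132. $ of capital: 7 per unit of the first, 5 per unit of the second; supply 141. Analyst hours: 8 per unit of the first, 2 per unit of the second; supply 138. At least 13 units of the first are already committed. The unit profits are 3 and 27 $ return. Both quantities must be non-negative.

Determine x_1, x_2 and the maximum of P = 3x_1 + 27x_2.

Extreme points and P = 3x_1 + 27x_2:
  (69/4, 0) → P = 207/4
  (13, 0) → P = 39
  (204/13, 81/13) → P = 2799/13
  (13, 10) → P = 309

x_1 = 13, x_2 = 10, maximum P = 309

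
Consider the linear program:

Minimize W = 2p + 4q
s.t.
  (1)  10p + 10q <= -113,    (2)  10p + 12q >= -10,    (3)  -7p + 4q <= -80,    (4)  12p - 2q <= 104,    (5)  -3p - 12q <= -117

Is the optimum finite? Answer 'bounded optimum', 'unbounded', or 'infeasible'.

The boundaries 10p + 10q = -113 and 10p + 12q = -10 meet at (-314/5, 103/2), but that point violates -7p + 4q ≤ -80. Every candidate vertex is excluded by some other constraint, so the feasible region is empty.

infeasible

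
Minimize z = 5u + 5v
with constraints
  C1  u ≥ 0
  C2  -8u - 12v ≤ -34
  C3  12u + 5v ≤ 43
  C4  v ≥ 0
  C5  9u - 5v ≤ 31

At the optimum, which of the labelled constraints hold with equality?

C1 and C2

Feasible corners and z = 5u + 5v:
  (0, 17/6) → z = 85/6
  (0, 43/5) → z = 43
  (173/52, 8/13) → z = 1025/52

The minimum is at (0, 17/6). Substituting into each constraint, equality holds for C1 and C2; the remaining constraints have slack.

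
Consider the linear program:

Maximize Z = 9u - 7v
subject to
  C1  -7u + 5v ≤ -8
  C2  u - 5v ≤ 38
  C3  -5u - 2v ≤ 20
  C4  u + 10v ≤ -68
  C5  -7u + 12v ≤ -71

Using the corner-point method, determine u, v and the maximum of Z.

Extreme points and Z = 9u - 7v:
  (-8/9, -70/9) → Z = 418/9
  (8/3, -106/15) → Z = 1102/15
  (-49/37, -495/74) → Z = 2583/74
  (-53/41, -547/82) → Z = 2875/82

At the optimal vertex, u - 5v = 38 and u + 10v = -68.
Solving simultaneously gives u = 8/3, v = -106/15.

u = 8/3, v = -106/15, maximum Z = 1102/15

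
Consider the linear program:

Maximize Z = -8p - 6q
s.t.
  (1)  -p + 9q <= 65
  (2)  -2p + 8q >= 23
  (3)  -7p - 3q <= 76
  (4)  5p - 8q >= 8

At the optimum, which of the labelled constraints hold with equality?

(2) and (4)

Extreme points and Z = -8p - 6q:
  (313/10, 107/10) → Z = -1573/5
  (16, 9) → Z = -182
  (31/3, 131/24) → Z = -1385/12

The maximum is at (31/3, 131/24). Substituting into each constraint, equality holds for (2) and (4); the remaining constraints have slack.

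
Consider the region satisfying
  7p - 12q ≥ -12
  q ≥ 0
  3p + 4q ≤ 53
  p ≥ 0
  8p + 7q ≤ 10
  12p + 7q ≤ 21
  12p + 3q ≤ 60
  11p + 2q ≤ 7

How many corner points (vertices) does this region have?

5

Pairwise boundary intersections that survive every other constraint:
  (0, 1)
  (36/145, 166/145)
  (0, 0)
  (7/11, 0)
  (29/61, 54/61)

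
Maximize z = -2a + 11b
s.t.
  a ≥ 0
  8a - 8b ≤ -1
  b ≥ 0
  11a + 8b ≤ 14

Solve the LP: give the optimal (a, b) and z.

a = 0, b = 7/4, maximum z = 77/4

Feasible corners and z = -2a + 11b:
  (0, 1/8) → z = 11/8
  (0, 7/4) → z = 77/4
  (13/19, 123/152) → z = 1145/152

The optimum lies where a = 0 and 11a + 8b = 14.
Solving simultaneously gives a = 0, b = 7/4.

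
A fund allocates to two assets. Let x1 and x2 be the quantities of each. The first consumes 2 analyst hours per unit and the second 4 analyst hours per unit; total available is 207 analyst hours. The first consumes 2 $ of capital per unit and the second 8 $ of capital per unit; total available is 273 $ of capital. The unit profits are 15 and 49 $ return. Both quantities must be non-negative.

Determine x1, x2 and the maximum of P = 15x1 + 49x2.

x1 = 141/2, x2 = 33/2, maximum P = 1866

Vertices and P = 15x1 + 49x2:
  (0, 0) → P = 0
  (0, 273/8) → P = 13377/8
  (207/2, 0) → P = 3105/2
  (141/2, 33/2) → P = 1866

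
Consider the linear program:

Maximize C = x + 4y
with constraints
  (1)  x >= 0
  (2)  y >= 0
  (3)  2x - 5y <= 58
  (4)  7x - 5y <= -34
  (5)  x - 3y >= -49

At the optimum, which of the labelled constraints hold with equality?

(4) and (5)

Corner points and C = x + 4y:
  (0, 34/5) → C = 136/5
  (0, 49/3) → C = 196/3
  (143/16, 309/16) → C = 1379/16

The maximum is at (143/16, 309/16). Substituting into each constraint, equality holds for (4) and (5); the remaining constraints have slack.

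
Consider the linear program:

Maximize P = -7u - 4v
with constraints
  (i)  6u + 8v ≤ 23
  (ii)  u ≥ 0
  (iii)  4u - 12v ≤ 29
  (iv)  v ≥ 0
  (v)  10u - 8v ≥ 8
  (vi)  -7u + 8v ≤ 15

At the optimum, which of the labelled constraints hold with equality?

(iv) and (v)

Extreme points and P = -7u - 4v:
  (23/6, 0) → P = -161/6
  (31/16, 91/64) → P = -77/4
  (4/5, 0) → P = -28/5

The maximum is at (4/5, 0). Substituting into each constraint, equality holds for (iv) and (v); the remaining constraints have slack.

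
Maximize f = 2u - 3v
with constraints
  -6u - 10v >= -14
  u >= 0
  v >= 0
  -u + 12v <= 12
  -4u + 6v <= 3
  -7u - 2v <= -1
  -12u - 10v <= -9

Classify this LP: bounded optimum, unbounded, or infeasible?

Corner points and f = 2u - 3v:
  (7/3, 0) → f = 14/3
  (27/38, 37/38) → f = -3/2
  (3/4, 0) → f = 3/2
  (3/14, 9/14) → f = -3/2
The feasible region has finitely many vertices and no improving ray; the maximum is 14/3 at (7/3, 0).

bounded optimum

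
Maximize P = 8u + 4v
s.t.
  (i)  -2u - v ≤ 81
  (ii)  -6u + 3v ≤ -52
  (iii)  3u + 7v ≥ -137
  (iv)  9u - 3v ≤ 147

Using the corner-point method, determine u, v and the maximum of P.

u = 95/3, v = 46, maximum P = 1312/3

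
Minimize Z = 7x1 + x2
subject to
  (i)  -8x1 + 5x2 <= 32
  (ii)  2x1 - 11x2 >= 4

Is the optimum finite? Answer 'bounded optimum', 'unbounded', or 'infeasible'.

unbounded

From the feasible point (-62/13, -16/13), moving in the direction (-5, -8) keeps every constraint satisfied while Z decreases without bound.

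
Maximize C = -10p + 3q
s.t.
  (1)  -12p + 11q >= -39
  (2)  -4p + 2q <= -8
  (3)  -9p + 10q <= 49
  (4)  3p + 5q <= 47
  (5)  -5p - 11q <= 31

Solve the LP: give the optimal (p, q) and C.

p = 1/2, q = -3, maximum C = -14

Vertices and C = -10p + 3q:
  (1/2, -3) → C = -14
  (712/93, 149/31) → C = -5779/93
  (67/13, 82/13) → C = -424/13

The binding constraints are -12p + 11q = -39 and -4p + 2q = -8.
Solving simultaneously gives p = 1/2, q = -3.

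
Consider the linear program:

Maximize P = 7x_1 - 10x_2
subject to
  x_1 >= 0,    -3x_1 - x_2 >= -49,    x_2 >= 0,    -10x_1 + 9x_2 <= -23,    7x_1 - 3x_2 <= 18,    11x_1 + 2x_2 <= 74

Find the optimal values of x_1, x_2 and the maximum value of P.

x_1 = 18/7, x_2 = 0, maximum P = 18

Corner points and P = 7x_1 - 10x_2:
  (23/10, 0) → P = 161/10
  (18/7, 0) → P = 18
  (31/11, 19/33) → P = 461/33

The binding constraints are x_2 = 0 and 7x_1 - 3x_2 = 18.
Solving simultaneously gives x_1 = 18/7, x_2 = 0.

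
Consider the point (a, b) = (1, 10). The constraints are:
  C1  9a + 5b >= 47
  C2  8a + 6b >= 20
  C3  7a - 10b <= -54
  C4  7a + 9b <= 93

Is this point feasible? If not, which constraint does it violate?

Constraint C4: 7a + 9b = 97, which is not ≤ 93. All other constraints are satisfied.

not feasible — violates C4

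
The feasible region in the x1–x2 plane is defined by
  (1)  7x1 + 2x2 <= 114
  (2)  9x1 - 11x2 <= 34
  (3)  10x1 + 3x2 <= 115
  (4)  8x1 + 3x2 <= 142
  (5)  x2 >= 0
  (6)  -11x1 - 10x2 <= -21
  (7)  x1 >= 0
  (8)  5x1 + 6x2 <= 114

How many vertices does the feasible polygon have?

6

Intersecting each pair of boundary lines and keeping only the points that satisfy every inequality leaves:
  (1367/137, 695/137)
  (34/9, 0)
  (116/15, 113/9)
  (21/11, 0)
  (0, 21/10)
  (0, 19)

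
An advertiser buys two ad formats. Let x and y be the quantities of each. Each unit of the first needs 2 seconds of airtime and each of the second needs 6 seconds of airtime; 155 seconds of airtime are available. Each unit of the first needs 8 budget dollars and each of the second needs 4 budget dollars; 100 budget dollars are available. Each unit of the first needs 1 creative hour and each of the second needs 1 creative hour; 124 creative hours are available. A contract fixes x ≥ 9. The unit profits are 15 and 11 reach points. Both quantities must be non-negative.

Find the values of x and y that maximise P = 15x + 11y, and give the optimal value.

x = 9, y = 7, maximum P = 212

At the optimal vertex, 8x + 4y = 100 and x = 9.
Solving simultaneously gives x = 9, y = 7.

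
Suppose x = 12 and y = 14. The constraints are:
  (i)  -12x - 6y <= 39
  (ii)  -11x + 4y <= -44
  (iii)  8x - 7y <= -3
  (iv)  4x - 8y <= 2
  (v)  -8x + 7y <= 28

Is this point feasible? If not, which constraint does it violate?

not feasible — violates (iii)

Constraint (iii): 8x - 7y = -2, which is not ≤ -3. All other constraints are satisfied.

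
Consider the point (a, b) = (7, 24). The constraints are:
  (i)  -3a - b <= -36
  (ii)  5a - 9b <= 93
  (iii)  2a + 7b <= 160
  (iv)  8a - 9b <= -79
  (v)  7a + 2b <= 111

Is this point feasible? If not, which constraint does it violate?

not feasible — violates (iii)

Constraint (iii): 2a + 7b = 182, which is not ≤ 160. All other constraints are satisfied.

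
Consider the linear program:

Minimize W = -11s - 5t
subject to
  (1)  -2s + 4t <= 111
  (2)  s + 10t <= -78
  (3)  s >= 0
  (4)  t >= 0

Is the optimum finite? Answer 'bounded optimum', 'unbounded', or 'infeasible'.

The boundaries -2s + 4t = 111 and s = 0 meet at (0, 111/4), but that point violates s + 10t ≤ -78. Every candidate vertex is excluded by some other constraint, so the feasible region is empty.

infeasible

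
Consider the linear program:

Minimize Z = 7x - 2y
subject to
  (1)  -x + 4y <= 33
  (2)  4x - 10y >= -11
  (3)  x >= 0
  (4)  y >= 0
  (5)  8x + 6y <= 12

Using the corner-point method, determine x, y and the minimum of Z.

x = 0, y = 11/10, minimum Z = -11/5

Corner points and Z = 7x - 2y:
  (0, 11/10) → Z = -11/5
  (27/52, 17/13) → Z = 53/52
  (0, 0) → Z = 0
  (3/2, 0) → Z = 21/2

The binding constraints are 4x - 10y = -11 and x = 0.
Solving simultaneously gives x = 0, y = 11/10.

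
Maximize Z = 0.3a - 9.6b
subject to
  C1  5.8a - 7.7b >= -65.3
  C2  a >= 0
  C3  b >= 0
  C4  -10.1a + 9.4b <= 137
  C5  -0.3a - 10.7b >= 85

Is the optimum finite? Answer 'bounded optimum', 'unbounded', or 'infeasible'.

infeasible

The boundaries 5.8a - 7.7b = -65.3 and a = 0 meet at (0, 653/77), but that point violates -0.3a - 10.7b ≥ 85. Every candidate vertex is excluded by some other constraint, so the feasible region is empty.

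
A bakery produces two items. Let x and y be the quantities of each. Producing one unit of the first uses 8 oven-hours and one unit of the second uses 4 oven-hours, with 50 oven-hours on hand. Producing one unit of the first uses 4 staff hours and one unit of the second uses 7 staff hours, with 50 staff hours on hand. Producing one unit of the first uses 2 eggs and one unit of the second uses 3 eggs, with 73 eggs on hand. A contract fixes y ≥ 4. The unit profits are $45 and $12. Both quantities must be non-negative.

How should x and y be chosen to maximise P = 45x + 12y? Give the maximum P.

The binding constraints are 8x + 4y = 50 and y = 4.
Solving simultaneously gives x = 17/4, y = 4.

x = 17/4, y = 4, maximum P = 957/4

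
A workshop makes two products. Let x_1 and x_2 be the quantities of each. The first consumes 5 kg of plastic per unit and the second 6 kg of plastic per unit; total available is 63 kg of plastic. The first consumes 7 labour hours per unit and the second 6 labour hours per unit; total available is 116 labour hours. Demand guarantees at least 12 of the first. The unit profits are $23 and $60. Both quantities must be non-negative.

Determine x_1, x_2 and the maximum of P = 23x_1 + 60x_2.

Vertices and P = 23x_1 + 60x_2:
  (63/5, 0) → P = 1449/5
  (12, 0) → P = 276
  (12, 1/2) → P = 306

The optimum lies where 5x_1 + 6x_2 = 63 and x_1 = 12.
Solving simultaneously gives x_1 = 12, x_2 = 1/2.

x_1 = 12, x_2 = 1/2, maximum P = 306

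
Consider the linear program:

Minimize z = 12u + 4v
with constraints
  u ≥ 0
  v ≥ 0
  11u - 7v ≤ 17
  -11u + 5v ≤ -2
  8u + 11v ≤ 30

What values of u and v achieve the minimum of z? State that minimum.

u = 2/11, v = 0, minimum z = 24/11

Vertices and z = 12u + 4v:
  (17/11, 0) → z = 204/11
  (2/11, 0) → z = 24/11
  (397/177, 194/177) → z = 5540/177
  (172/161, 314/161) → z = 3320/161

The binding constraints are v = 0 and -11u + 5v = -2.
Solving simultaneously gives u = 2/11, v = 0.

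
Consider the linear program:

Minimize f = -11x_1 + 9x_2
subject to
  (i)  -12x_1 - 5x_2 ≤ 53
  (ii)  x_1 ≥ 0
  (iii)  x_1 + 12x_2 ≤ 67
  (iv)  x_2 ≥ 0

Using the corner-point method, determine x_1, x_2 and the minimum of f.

Vertices and f = -11x_1 + 9x_2:
  (0, 67/12) → f = 201/4
  (0, 0) → f = 0
  (67, 0) → f = -737

x_1 = 67, x_2 = 0, minimum f = -737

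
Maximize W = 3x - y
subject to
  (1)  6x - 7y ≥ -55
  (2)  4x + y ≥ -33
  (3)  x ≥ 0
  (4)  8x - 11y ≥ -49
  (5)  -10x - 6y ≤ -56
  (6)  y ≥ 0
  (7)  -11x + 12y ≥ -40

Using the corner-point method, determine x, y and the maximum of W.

x = 1028/25, y = 859/25, maximum W = 89

The optimum lies where 8x - 11y = -49 and -11x + 12y = -40.
Solving simultaneously gives x = 1028/25, y = 859/25.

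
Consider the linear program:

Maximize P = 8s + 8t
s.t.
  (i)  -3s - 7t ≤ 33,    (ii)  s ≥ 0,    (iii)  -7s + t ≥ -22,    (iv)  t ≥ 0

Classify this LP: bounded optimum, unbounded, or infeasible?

From the feasible point (0, 0), moving in the direction (0, 1) keeps every constraint satisfied while P increases without bound.

unbounded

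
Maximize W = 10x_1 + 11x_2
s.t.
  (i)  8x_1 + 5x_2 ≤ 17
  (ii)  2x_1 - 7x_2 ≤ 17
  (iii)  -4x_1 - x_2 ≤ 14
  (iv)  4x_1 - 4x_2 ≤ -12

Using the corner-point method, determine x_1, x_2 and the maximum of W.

x_1 = -29/4, x_2 = 15, maximum W = 185/2

Feasible corners and W = 10x_1 + 11x_2:
  (-29/4, 15) → W = 185/2
  (2/13, 41/13) → W = 471/13
  (-17/5, -2/5) → W = -192/5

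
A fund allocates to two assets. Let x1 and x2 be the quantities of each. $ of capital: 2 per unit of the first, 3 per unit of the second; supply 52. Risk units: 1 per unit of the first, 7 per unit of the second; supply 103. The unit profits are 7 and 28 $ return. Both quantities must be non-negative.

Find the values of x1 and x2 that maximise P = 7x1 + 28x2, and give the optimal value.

Extreme points and P = 7x1 + 28x2:
  (0, 0) → P = 0
  (0, 103/7) → P = 412
  (26, 0) → P = 182
  (5, 14) → P = 427

x1 = 5, x2 = 14, maximum P = 427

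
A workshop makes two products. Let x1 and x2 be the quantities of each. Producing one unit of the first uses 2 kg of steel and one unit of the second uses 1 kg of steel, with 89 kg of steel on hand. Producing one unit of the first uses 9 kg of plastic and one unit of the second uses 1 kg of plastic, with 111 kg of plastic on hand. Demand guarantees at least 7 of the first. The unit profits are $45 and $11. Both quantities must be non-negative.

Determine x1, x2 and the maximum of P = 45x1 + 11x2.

x1 = 7, x2 = 48, maximum P = 843

Vertices and P = 45x1 + 11x2:
  (37/3, 0) → P = 555
  (7, 0) → P = 315
  (7, 48) → P = 843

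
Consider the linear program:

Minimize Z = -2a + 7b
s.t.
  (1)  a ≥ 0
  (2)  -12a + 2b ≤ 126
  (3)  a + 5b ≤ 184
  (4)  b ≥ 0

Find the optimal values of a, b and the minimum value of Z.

a = 184, b = 0, minimum Z = -368

Vertices and Z = -2a + 7b:
  (0, 184/5) → Z = 1288/5
  (0, 0) → Z = 0
  (184, 0) → Z = -368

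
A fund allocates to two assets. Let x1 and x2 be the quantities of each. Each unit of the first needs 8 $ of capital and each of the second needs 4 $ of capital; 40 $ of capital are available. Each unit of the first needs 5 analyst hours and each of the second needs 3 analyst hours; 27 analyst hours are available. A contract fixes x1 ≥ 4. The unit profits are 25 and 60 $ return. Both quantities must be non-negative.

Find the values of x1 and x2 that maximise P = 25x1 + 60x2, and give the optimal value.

x1 = 4, x2 = 2, maximum P = 220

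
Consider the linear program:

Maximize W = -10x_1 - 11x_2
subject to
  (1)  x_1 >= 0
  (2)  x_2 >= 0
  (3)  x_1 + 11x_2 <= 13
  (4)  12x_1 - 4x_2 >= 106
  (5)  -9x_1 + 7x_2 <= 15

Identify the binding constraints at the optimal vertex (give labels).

Corner points and W = -10x_1 - 11x_2:
  (13, 0) → W = -130
  (53/6, 0) → W = -265/3
  (609/68, 25/68) → W = -6365/68

The maximum is at (53/6, 0). Substituting into each constraint, equality holds for (2) and (4); the remaining constraints have slack.

(2) and (4)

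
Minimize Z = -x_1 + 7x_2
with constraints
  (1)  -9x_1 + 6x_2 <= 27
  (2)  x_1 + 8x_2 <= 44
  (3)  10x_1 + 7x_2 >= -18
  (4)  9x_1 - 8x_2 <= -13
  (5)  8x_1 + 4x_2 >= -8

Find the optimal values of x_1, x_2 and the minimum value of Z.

x_1 = -29/25, x_2 = 8/25, minimum Z = 17/5

Vertices and Z = -x_1 + 7x_2:
  (8/13, 141/26) → Z = 971/26
  (-13/7, 12/7) → Z = 97/7
  (31/10, 409/80) → Z = 523/16
  (-29/25, 8/25) → Z = 17/5

The optimum lies where 9x_1 - 8x_2 = -13 and 8x_1 + 4x_2 = -8.
Solving simultaneously gives x_1 = -29/25, x_2 = 8/25.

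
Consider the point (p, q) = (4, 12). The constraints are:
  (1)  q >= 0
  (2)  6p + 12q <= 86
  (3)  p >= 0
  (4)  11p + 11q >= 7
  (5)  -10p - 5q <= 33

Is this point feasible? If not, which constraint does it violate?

Constraint (2): 6p + 12q = 168, which is not ≤ 86. All other constraints are satisfied.

not feasible — violates (2)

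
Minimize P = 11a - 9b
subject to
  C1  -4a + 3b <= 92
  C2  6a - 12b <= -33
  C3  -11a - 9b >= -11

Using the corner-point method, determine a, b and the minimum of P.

Feasible corners and P = 11a - 9b:
  (-67/2, -14) → P = -485/2
  (-265/23, 352/23) → P = -6083/23
  (-55/62, 143/62) → P = -946/31

a = -265/23, b = 352/23, minimum P = -6083/23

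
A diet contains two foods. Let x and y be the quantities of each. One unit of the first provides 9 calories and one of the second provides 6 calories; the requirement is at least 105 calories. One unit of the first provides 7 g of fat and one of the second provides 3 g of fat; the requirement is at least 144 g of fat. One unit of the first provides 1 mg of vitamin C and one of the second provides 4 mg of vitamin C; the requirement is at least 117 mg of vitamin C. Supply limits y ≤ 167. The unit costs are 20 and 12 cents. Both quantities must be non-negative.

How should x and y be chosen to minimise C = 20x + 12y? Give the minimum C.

x = 9, y = 27, minimum C = 504

Extreme points and C = 20x + 12y:
  (0, 48) → C = 576
  (0, 167) → C = 2004
  (117, 0) → C = 2340
  (9, 27) → C = 504
The feasible region is unbounded (it extends along (1, 0)), but C strictly increases along every unbounded feasible direction, so there is no improving ray and the minimum is attained at a vertex.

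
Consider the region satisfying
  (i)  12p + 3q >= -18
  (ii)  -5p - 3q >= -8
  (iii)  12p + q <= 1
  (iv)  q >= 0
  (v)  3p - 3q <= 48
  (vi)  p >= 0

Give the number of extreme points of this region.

3

Pairwise boundary intersections that survive every other constraint:
  (1/12, 0)
  (0, 1)
  (0, 0)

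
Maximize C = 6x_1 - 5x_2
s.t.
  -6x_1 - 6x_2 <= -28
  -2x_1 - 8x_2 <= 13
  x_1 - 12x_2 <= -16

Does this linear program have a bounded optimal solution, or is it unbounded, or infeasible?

From the feasible point (40/13, 62/39), moving in the direction (12, 1) keeps every constraint satisfied while C increases without bound.

unbounded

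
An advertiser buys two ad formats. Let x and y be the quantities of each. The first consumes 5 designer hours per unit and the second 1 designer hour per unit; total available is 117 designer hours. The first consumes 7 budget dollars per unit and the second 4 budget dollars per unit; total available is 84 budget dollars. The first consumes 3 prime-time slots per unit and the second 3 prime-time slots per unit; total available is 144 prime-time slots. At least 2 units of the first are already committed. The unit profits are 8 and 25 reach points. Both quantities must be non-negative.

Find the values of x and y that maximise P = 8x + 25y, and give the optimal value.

x = 2, y = 35/2, maximum P = 907/2

Extreme points and P = 8x + 25y:
  (12, 0) → P = 96
  (2, 0) → P = 16
  (2, 35/2) → P = 907/2

The optimum lies where 7x + 4y = 84 and x = 2.
Solving simultaneously gives x = 2, y = 35/2.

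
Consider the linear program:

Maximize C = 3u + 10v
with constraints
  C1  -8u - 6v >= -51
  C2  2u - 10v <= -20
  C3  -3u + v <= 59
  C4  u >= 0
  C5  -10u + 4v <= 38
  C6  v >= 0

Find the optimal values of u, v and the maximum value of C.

The optimum lies where -8u - 6v = -51 and u = 0.
Solving simultaneously gives u = 0, v = 17/2.

u = 0, v = 17/2, maximum C = 85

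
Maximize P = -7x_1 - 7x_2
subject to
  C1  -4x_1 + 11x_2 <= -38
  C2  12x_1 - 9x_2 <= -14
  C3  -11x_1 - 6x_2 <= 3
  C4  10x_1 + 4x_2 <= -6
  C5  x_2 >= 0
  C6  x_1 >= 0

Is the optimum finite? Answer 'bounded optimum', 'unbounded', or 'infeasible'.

infeasible

The boundaries x_2 = 0 and x_1 = 0 meet at (0, 0), but that point violates -4x_1 + 11x_2 ≤ -38. Every candidate vertex is excluded by some other constraint, so the feasible region is empty.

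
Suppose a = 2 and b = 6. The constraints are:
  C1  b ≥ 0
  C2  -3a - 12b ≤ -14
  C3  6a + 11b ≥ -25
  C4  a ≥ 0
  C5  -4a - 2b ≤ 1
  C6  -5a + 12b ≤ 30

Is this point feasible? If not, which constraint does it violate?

Constraint C6: -5a + 12b = 62, which is not ≤ 30. All other constraints are satisfied.

not feasible — violates C6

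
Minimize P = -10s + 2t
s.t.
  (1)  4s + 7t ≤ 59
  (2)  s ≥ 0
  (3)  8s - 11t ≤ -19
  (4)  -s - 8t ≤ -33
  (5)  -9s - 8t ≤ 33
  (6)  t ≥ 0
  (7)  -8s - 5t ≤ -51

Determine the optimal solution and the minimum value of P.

s = 129/25, t = 137/25, minimum P = -1016/25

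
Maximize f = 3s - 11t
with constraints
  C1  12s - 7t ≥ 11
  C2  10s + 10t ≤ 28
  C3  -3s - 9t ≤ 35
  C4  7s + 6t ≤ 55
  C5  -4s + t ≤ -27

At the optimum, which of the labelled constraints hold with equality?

C2 and C3

Vertices and f = 3s - 11t:
  (301/30, -217/30) → f = 329/3
  (149/25, -79/25) → f = 1316/25
  (16/3, -17/3) → f = 235/3

The maximum is at (301/30, -217/30). Substituting into each constraint, equality holds for C2 and C3; the remaining constraints have slack.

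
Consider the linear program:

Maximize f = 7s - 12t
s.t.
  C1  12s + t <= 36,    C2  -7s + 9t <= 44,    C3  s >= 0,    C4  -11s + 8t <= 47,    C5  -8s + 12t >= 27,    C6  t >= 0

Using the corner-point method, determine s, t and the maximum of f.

The optimum lies where s = 0 and -8s + 12t = 27.
Solving simultaneously gives s = 0, t = 9/4.

s = 0, t = 9/4, maximum f = -27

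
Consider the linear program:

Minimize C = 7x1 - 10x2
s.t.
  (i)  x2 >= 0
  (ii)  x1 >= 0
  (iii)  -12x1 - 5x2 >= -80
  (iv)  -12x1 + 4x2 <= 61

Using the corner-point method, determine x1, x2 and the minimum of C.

x1 = 5/36, x2 = 47/3, minimum C = -5605/36

Vertices and C = 7x1 - 10x2:
  (0, 0) → C = 0
  (20/3, 0) → C = 140/3
  (0, 61/4) → C = -305/2
  (5/36, 47/3) → C = -5605/36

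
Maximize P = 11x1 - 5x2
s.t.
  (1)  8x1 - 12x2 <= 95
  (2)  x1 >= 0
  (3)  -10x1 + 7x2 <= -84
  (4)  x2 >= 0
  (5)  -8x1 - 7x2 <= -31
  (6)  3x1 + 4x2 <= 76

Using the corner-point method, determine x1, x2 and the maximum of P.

Extreme points and P = 11x1 - 5x2:
  (95/8, 0) → P = 1045/8
  (19, 19/4) → P = 741/4
  (42/5, 0) → P = 462/5
  (868/61, 508/61) → P = 7008/61

x1 = 19, x2 = 19/4, maximum P = 741/4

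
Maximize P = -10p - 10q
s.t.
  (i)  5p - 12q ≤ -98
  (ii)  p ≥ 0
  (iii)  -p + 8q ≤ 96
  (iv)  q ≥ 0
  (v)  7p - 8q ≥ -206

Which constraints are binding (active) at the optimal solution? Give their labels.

Vertices and P = -10p - 10q:
  (0, 49/6) → P = -245/3
  (92/7, 191/14) → P = -1875/7
  (0, 12) → P = -120

The maximum is at (0, 49/6). Substituting into each constraint, equality holds for (i) and (ii); the remaining constraints have slack.

(i) and (ii)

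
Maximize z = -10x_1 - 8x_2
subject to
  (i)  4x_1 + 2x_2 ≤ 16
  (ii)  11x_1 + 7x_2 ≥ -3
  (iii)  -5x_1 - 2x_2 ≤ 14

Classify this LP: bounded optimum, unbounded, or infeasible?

bounded optimum

Extreme points and z = -10x_1 - 8x_2:
  (59/3, -94/3) → z = 54
  (-30, 68) → z = -244
  (-92/13, 139/13) → z = -192/13
The feasible region has finitely many vertices and no improving ray; the maximum is 54 at (59/3, -94/3).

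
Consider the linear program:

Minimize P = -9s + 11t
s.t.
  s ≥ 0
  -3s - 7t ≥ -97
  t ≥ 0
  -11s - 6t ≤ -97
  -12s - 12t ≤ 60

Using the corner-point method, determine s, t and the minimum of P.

s = 97/3, t = 0, minimum P = -291

Feasible corners and P = -9s + 11t:
  (97/3, 0) → P = -291
  (97/59, 776/59) → P = 7663/59
  (97/11, 0) → P = -873/11

At the optimal vertex, -3s - 7t = -97 and t = 0.
Solving simultaneously gives s = 97/3, t = 0.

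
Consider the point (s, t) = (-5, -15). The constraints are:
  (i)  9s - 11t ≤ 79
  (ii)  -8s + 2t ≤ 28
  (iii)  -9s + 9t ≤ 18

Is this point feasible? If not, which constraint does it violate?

not feasible — violates (i)

Constraint (i): 9s - 11t = 120, which is not ≤ 79. All other constraints are satisfied.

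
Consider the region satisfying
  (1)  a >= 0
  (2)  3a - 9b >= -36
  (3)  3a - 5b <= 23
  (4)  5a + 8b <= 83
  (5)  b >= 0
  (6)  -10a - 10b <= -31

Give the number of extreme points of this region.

Pairwise boundary intersections that survive every other constraint:
  (0, 4)
  (0, 31/10)
  (153/23, 143/23)
  (599/49, 134/49)
  (23/3, 0)
  (31/10, 0)

6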